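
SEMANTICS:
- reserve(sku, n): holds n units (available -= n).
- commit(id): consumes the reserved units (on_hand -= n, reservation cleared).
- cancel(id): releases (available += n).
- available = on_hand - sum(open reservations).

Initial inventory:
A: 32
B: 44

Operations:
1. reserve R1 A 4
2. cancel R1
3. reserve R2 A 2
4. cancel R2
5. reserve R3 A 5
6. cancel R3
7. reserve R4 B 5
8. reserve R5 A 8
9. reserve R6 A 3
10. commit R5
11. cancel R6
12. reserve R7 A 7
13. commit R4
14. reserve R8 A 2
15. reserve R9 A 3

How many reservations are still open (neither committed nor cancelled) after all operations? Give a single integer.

Step 1: reserve R1 A 4 -> on_hand[A=32 B=44] avail[A=28 B=44] open={R1}
Step 2: cancel R1 -> on_hand[A=32 B=44] avail[A=32 B=44] open={}
Step 3: reserve R2 A 2 -> on_hand[A=32 B=44] avail[A=30 B=44] open={R2}
Step 4: cancel R2 -> on_hand[A=32 B=44] avail[A=32 B=44] open={}
Step 5: reserve R3 A 5 -> on_hand[A=32 B=44] avail[A=27 B=44] open={R3}
Step 6: cancel R3 -> on_hand[A=32 B=44] avail[A=32 B=44] open={}
Step 7: reserve R4 B 5 -> on_hand[A=32 B=44] avail[A=32 B=39] open={R4}
Step 8: reserve R5 A 8 -> on_hand[A=32 B=44] avail[A=24 B=39] open={R4,R5}
Step 9: reserve R6 A 3 -> on_hand[A=32 B=44] avail[A=21 B=39] open={R4,R5,R6}
Step 10: commit R5 -> on_hand[A=24 B=44] avail[A=21 B=39] open={R4,R6}
Step 11: cancel R6 -> on_hand[A=24 B=44] avail[A=24 B=39] open={R4}
Step 12: reserve R7 A 7 -> on_hand[A=24 B=44] avail[A=17 B=39] open={R4,R7}
Step 13: commit R4 -> on_hand[A=24 B=39] avail[A=17 B=39] open={R7}
Step 14: reserve R8 A 2 -> on_hand[A=24 B=39] avail[A=15 B=39] open={R7,R8}
Step 15: reserve R9 A 3 -> on_hand[A=24 B=39] avail[A=12 B=39] open={R7,R8,R9}
Open reservations: ['R7', 'R8', 'R9'] -> 3

Answer: 3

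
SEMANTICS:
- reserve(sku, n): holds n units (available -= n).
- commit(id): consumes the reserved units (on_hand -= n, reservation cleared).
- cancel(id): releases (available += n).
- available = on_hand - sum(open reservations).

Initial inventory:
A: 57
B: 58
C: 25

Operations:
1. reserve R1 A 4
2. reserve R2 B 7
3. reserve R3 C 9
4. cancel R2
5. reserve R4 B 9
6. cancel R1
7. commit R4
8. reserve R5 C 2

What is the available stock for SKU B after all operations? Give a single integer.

Answer: 49

Derivation:
Step 1: reserve R1 A 4 -> on_hand[A=57 B=58 C=25] avail[A=53 B=58 C=25] open={R1}
Step 2: reserve R2 B 7 -> on_hand[A=57 B=58 C=25] avail[A=53 B=51 C=25] open={R1,R2}
Step 3: reserve R3 C 9 -> on_hand[A=57 B=58 C=25] avail[A=53 B=51 C=16] open={R1,R2,R3}
Step 4: cancel R2 -> on_hand[A=57 B=58 C=25] avail[A=53 B=58 C=16] open={R1,R3}
Step 5: reserve R4 B 9 -> on_hand[A=57 B=58 C=25] avail[A=53 B=49 C=16] open={R1,R3,R4}
Step 6: cancel R1 -> on_hand[A=57 B=58 C=25] avail[A=57 B=49 C=16] open={R3,R4}
Step 7: commit R4 -> on_hand[A=57 B=49 C=25] avail[A=57 B=49 C=16] open={R3}
Step 8: reserve R5 C 2 -> on_hand[A=57 B=49 C=25] avail[A=57 B=49 C=14] open={R3,R5}
Final available[B] = 49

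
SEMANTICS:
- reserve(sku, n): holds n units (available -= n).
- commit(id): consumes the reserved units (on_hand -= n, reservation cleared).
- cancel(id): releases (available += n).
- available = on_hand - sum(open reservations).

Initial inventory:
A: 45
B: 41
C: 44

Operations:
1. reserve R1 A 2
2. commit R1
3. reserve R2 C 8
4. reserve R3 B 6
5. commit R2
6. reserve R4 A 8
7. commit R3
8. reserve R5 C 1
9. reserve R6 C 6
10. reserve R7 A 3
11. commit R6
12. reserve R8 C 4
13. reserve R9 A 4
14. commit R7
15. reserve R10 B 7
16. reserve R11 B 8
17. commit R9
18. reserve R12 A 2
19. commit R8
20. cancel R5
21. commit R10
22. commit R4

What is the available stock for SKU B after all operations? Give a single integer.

Answer: 20

Derivation:
Step 1: reserve R1 A 2 -> on_hand[A=45 B=41 C=44] avail[A=43 B=41 C=44] open={R1}
Step 2: commit R1 -> on_hand[A=43 B=41 C=44] avail[A=43 B=41 C=44] open={}
Step 3: reserve R2 C 8 -> on_hand[A=43 B=41 C=44] avail[A=43 B=41 C=36] open={R2}
Step 4: reserve R3 B 6 -> on_hand[A=43 B=41 C=44] avail[A=43 B=35 C=36] open={R2,R3}
Step 5: commit R2 -> on_hand[A=43 B=41 C=36] avail[A=43 B=35 C=36] open={R3}
Step 6: reserve R4 A 8 -> on_hand[A=43 B=41 C=36] avail[A=35 B=35 C=36] open={R3,R4}
Step 7: commit R3 -> on_hand[A=43 B=35 C=36] avail[A=35 B=35 C=36] open={R4}
Step 8: reserve R5 C 1 -> on_hand[A=43 B=35 C=36] avail[A=35 B=35 C=35] open={R4,R5}
Step 9: reserve R6 C 6 -> on_hand[A=43 B=35 C=36] avail[A=35 B=35 C=29] open={R4,R5,R6}
Step 10: reserve R7 A 3 -> on_hand[A=43 B=35 C=36] avail[A=32 B=35 C=29] open={R4,R5,R6,R7}
Step 11: commit R6 -> on_hand[A=43 B=35 C=30] avail[A=32 B=35 C=29] open={R4,R5,R7}
Step 12: reserve R8 C 4 -> on_hand[A=43 B=35 C=30] avail[A=32 B=35 C=25] open={R4,R5,R7,R8}
Step 13: reserve R9 A 4 -> on_hand[A=43 B=35 C=30] avail[A=28 B=35 C=25] open={R4,R5,R7,R8,R9}
Step 14: commit R7 -> on_hand[A=40 B=35 C=30] avail[A=28 B=35 C=25] open={R4,R5,R8,R9}
Step 15: reserve R10 B 7 -> on_hand[A=40 B=35 C=30] avail[A=28 B=28 C=25] open={R10,R4,R5,R8,R9}
Step 16: reserve R11 B 8 -> on_hand[A=40 B=35 C=30] avail[A=28 B=20 C=25] open={R10,R11,R4,R5,R8,R9}
Step 17: commit R9 -> on_hand[A=36 B=35 C=30] avail[A=28 B=20 C=25] open={R10,R11,R4,R5,R8}
Step 18: reserve R12 A 2 -> on_hand[A=36 B=35 C=30] avail[A=26 B=20 C=25] open={R10,R11,R12,R4,R5,R8}
Step 19: commit R8 -> on_hand[A=36 B=35 C=26] avail[A=26 B=20 C=25] open={R10,R11,R12,R4,R5}
Step 20: cancel R5 -> on_hand[A=36 B=35 C=26] avail[A=26 B=20 C=26] open={R10,R11,R12,R4}
Step 21: commit R10 -> on_hand[A=36 B=28 C=26] avail[A=26 B=20 C=26] open={R11,R12,R4}
Step 22: commit R4 -> on_hand[A=28 B=28 C=26] avail[A=26 B=20 C=26] open={R11,R12}
Final available[B] = 20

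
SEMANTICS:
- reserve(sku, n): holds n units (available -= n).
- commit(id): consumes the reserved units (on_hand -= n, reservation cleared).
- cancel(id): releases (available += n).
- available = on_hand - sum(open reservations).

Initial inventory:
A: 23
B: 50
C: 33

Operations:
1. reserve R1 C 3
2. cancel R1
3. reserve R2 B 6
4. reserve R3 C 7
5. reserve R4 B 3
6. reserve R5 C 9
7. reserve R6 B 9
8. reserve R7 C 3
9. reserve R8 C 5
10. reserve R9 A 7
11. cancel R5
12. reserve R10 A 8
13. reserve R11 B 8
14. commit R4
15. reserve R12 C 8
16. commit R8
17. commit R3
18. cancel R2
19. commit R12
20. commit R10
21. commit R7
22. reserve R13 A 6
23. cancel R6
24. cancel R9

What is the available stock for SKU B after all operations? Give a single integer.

Step 1: reserve R1 C 3 -> on_hand[A=23 B=50 C=33] avail[A=23 B=50 C=30] open={R1}
Step 2: cancel R1 -> on_hand[A=23 B=50 C=33] avail[A=23 B=50 C=33] open={}
Step 3: reserve R2 B 6 -> on_hand[A=23 B=50 C=33] avail[A=23 B=44 C=33] open={R2}
Step 4: reserve R3 C 7 -> on_hand[A=23 B=50 C=33] avail[A=23 B=44 C=26] open={R2,R3}
Step 5: reserve R4 B 3 -> on_hand[A=23 B=50 C=33] avail[A=23 B=41 C=26] open={R2,R3,R4}
Step 6: reserve R5 C 9 -> on_hand[A=23 B=50 C=33] avail[A=23 B=41 C=17] open={R2,R3,R4,R5}
Step 7: reserve R6 B 9 -> on_hand[A=23 B=50 C=33] avail[A=23 B=32 C=17] open={R2,R3,R4,R5,R6}
Step 8: reserve R7 C 3 -> on_hand[A=23 B=50 C=33] avail[A=23 B=32 C=14] open={R2,R3,R4,R5,R6,R7}
Step 9: reserve R8 C 5 -> on_hand[A=23 B=50 C=33] avail[A=23 B=32 C=9] open={R2,R3,R4,R5,R6,R7,R8}
Step 10: reserve R9 A 7 -> on_hand[A=23 B=50 C=33] avail[A=16 B=32 C=9] open={R2,R3,R4,R5,R6,R7,R8,R9}
Step 11: cancel R5 -> on_hand[A=23 B=50 C=33] avail[A=16 B=32 C=18] open={R2,R3,R4,R6,R7,R8,R9}
Step 12: reserve R10 A 8 -> on_hand[A=23 B=50 C=33] avail[A=8 B=32 C=18] open={R10,R2,R3,R4,R6,R7,R8,R9}
Step 13: reserve R11 B 8 -> on_hand[A=23 B=50 C=33] avail[A=8 B=24 C=18] open={R10,R11,R2,R3,R4,R6,R7,R8,R9}
Step 14: commit R4 -> on_hand[A=23 B=47 C=33] avail[A=8 B=24 C=18] open={R10,R11,R2,R3,R6,R7,R8,R9}
Step 15: reserve R12 C 8 -> on_hand[A=23 B=47 C=33] avail[A=8 B=24 C=10] open={R10,R11,R12,R2,R3,R6,R7,R8,R9}
Step 16: commit R8 -> on_hand[A=23 B=47 C=28] avail[A=8 B=24 C=10] open={R10,R11,R12,R2,R3,R6,R7,R9}
Step 17: commit R3 -> on_hand[A=23 B=47 C=21] avail[A=8 B=24 C=10] open={R10,R11,R12,R2,R6,R7,R9}
Step 18: cancel R2 -> on_hand[A=23 B=47 C=21] avail[A=8 B=30 C=10] open={R10,R11,R12,R6,R7,R9}
Step 19: commit R12 -> on_hand[A=23 B=47 C=13] avail[A=8 B=30 C=10] open={R10,R11,R6,R7,R9}
Step 20: commit R10 -> on_hand[A=15 B=47 C=13] avail[A=8 B=30 C=10] open={R11,R6,R7,R9}
Step 21: commit R7 -> on_hand[A=15 B=47 C=10] avail[A=8 B=30 C=10] open={R11,R6,R9}
Step 22: reserve R13 A 6 -> on_hand[A=15 B=47 C=10] avail[A=2 B=30 C=10] open={R11,R13,R6,R9}
Step 23: cancel R6 -> on_hand[A=15 B=47 C=10] avail[A=2 B=39 C=10] open={R11,R13,R9}
Step 24: cancel R9 -> on_hand[A=15 B=47 C=10] avail[A=9 B=39 C=10] open={R11,R13}
Final available[B] = 39

Answer: 39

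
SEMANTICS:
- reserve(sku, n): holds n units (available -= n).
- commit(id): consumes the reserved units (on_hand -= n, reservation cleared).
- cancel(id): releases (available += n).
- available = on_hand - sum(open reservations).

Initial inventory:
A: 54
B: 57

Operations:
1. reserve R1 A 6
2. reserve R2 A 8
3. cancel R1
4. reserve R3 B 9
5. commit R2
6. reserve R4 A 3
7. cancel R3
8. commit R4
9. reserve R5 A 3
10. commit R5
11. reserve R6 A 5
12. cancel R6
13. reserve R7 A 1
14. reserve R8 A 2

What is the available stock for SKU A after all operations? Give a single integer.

Step 1: reserve R1 A 6 -> on_hand[A=54 B=57] avail[A=48 B=57] open={R1}
Step 2: reserve R2 A 8 -> on_hand[A=54 B=57] avail[A=40 B=57] open={R1,R2}
Step 3: cancel R1 -> on_hand[A=54 B=57] avail[A=46 B=57] open={R2}
Step 4: reserve R3 B 9 -> on_hand[A=54 B=57] avail[A=46 B=48] open={R2,R3}
Step 5: commit R2 -> on_hand[A=46 B=57] avail[A=46 B=48] open={R3}
Step 6: reserve R4 A 3 -> on_hand[A=46 B=57] avail[A=43 B=48] open={R3,R4}
Step 7: cancel R3 -> on_hand[A=46 B=57] avail[A=43 B=57] open={R4}
Step 8: commit R4 -> on_hand[A=43 B=57] avail[A=43 B=57] open={}
Step 9: reserve R5 A 3 -> on_hand[A=43 B=57] avail[A=40 B=57] open={R5}
Step 10: commit R5 -> on_hand[A=40 B=57] avail[A=40 B=57] open={}
Step 11: reserve R6 A 5 -> on_hand[A=40 B=57] avail[A=35 B=57] open={R6}
Step 12: cancel R6 -> on_hand[A=40 B=57] avail[A=40 B=57] open={}
Step 13: reserve R7 A 1 -> on_hand[A=40 B=57] avail[A=39 B=57] open={R7}
Step 14: reserve R8 A 2 -> on_hand[A=40 B=57] avail[A=37 B=57] open={R7,R8}
Final available[A] = 37

Answer: 37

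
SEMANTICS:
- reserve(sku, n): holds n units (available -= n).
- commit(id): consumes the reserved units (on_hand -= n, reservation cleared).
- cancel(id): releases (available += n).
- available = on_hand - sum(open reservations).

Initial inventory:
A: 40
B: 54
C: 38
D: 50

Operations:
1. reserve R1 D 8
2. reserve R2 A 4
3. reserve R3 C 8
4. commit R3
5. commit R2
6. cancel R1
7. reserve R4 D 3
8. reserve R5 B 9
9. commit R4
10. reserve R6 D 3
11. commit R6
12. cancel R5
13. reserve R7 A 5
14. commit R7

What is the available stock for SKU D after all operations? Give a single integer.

Answer: 44

Derivation:
Step 1: reserve R1 D 8 -> on_hand[A=40 B=54 C=38 D=50] avail[A=40 B=54 C=38 D=42] open={R1}
Step 2: reserve R2 A 4 -> on_hand[A=40 B=54 C=38 D=50] avail[A=36 B=54 C=38 D=42] open={R1,R2}
Step 3: reserve R3 C 8 -> on_hand[A=40 B=54 C=38 D=50] avail[A=36 B=54 C=30 D=42] open={R1,R2,R3}
Step 4: commit R3 -> on_hand[A=40 B=54 C=30 D=50] avail[A=36 B=54 C=30 D=42] open={R1,R2}
Step 5: commit R2 -> on_hand[A=36 B=54 C=30 D=50] avail[A=36 B=54 C=30 D=42] open={R1}
Step 6: cancel R1 -> on_hand[A=36 B=54 C=30 D=50] avail[A=36 B=54 C=30 D=50] open={}
Step 7: reserve R4 D 3 -> on_hand[A=36 B=54 C=30 D=50] avail[A=36 B=54 C=30 D=47] open={R4}
Step 8: reserve R5 B 9 -> on_hand[A=36 B=54 C=30 D=50] avail[A=36 B=45 C=30 D=47] open={R4,R5}
Step 9: commit R4 -> on_hand[A=36 B=54 C=30 D=47] avail[A=36 B=45 C=30 D=47] open={R5}
Step 10: reserve R6 D 3 -> on_hand[A=36 B=54 C=30 D=47] avail[A=36 B=45 C=30 D=44] open={R5,R6}
Step 11: commit R6 -> on_hand[A=36 B=54 C=30 D=44] avail[A=36 B=45 C=30 D=44] open={R5}
Step 12: cancel R5 -> on_hand[A=36 B=54 C=30 D=44] avail[A=36 B=54 C=30 D=44] open={}
Step 13: reserve R7 A 5 -> on_hand[A=36 B=54 C=30 D=44] avail[A=31 B=54 C=30 D=44] open={R7}
Step 14: commit R7 -> on_hand[A=31 B=54 C=30 D=44] avail[A=31 B=54 C=30 D=44] open={}
Final available[D] = 44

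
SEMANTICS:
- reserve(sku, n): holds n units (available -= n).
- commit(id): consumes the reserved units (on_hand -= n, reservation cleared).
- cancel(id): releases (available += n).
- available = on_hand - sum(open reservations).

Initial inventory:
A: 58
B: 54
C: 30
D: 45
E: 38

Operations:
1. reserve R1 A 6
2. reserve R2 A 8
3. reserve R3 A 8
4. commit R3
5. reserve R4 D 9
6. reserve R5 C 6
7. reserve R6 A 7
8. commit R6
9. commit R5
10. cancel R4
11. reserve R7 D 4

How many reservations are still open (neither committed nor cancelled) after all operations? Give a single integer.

Answer: 3

Derivation:
Step 1: reserve R1 A 6 -> on_hand[A=58 B=54 C=30 D=45 E=38] avail[A=52 B=54 C=30 D=45 E=38] open={R1}
Step 2: reserve R2 A 8 -> on_hand[A=58 B=54 C=30 D=45 E=38] avail[A=44 B=54 C=30 D=45 E=38] open={R1,R2}
Step 3: reserve R3 A 8 -> on_hand[A=58 B=54 C=30 D=45 E=38] avail[A=36 B=54 C=30 D=45 E=38] open={R1,R2,R3}
Step 4: commit R3 -> on_hand[A=50 B=54 C=30 D=45 E=38] avail[A=36 B=54 C=30 D=45 E=38] open={R1,R2}
Step 5: reserve R4 D 9 -> on_hand[A=50 B=54 C=30 D=45 E=38] avail[A=36 B=54 C=30 D=36 E=38] open={R1,R2,R4}
Step 6: reserve R5 C 6 -> on_hand[A=50 B=54 C=30 D=45 E=38] avail[A=36 B=54 C=24 D=36 E=38] open={R1,R2,R4,R5}
Step 7: reserve R6 A 7 -> on_hand[A=50 B=54 C=30 D=45 E=38] avail[A=29 B=54 C=24 D=36 E=38] open={R1,R2,R4,R5,R6}
Step 8: commit R6 -> on_hand[A=43 B=54 C=30 D=45 E=38] avail[A=29 B=54 C=24 D=36 E=38] open={R1,R2,R4,R5}
Step 9: commit R5 -> on_hand[A=43 B=54 C=24 D=45 E=38] avail[A=29 B=54 C=24 D=36 E=38] open={R1,R2,R4}
Step 10: cancel R4 -> on_hand[A=43 B=54 C=24 D=45 E=38] avail[A=29 B=54 C=24 D=45 E=38] open={R1,R2}
Step 11: reserve R7 D 4 -> on_hand[A=43 B=54 C=24 D=45 E=38] avail[A=29 B=54 C=24 D=41 E=38] open={R1,R2,R7}
Open reservations: ['R1', 'R2', 'R7'] -> 3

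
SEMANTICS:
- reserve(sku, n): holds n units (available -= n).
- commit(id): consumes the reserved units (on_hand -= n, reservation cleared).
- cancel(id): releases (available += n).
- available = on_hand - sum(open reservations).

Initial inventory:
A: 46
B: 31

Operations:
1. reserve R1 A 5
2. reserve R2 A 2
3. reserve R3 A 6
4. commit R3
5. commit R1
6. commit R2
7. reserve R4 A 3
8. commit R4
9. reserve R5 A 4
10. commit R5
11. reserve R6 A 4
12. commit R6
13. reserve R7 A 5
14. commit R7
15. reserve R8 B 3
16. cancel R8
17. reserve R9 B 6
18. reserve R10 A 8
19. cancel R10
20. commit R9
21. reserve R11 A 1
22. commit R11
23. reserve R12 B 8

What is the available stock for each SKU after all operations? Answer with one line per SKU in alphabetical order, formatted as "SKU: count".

Step 1: reserve R1 A 5 -> on_hand[A=46 B=31] avail[A=41 B=31] open={R1}
Step 2: reserve R2 A 2 -> on_hand[A=46 B=31] avail[A=39 B=31] open={R1,R2}
Step 3: reserve R3 A 6 -> on_hand[A=46 B=31] avail[A=33 B=31] open={R1,R2,R3}
Step 4: commit R3 -> on_hand[A=40 B=31] avail[A=33 B=31] open={R1,R2}
Step 5: commit R1 -> on_hand[A=35 B=31] avail[A=33 B=31] open={R2}
Step 6: commit R2 -> on_hand[A=33 B=31] avail[A=33 B=31] open={}
Step 7: reserve R4 A 3 -> on_hand[A=33 B=31] avail[A=30 B=31] open={R4}
Step 8: commit R4 -> on_hand[A=30 B=31] avail[A=30 B=31] open={}
Step 9: reserve R5 A 4 -> on_hand[A=30 B=31] avail[A=26 B=31] open={R5}
Step 10: commit R5 -> on_hand[A=26 B=31] avail[A=26 B=31] open={}
Step 11: reserve R6 A 4 -> on_hand[A=26 B=31] avail[A=22 B=31] open={R6}
Step 12: commit R6 -> on_hand[A=22 B=31] avail[A=22 B=31] open={}
Step 13: reserve R7 A 5 -> on_hand[A=22 B=31] avail[A=17 B=31] open={R7}
Step 14: commit R7 -> on_hand[A=17 B=31] avail[A=17 B=31] open={}
Step 15: reserve R8 B 3 -> on_hand[A=17 B=31] avail[A=17 B=28] open={R8}
Step 16: cancel R8 -> on_hand[A=17 B=31] avail[A=17 B=31] open={}
Step 17: reserve R9 B 6 -> on_hand[A=17 B=31] avail[A=17 B=25] open={R9}
Step 18: reserve R10 A 8 -> on_hand[A=17 B=31] avail[A=9 B=25] open={R10,R9}
Step 19: cancel R10 -> on_hand[A=17 B=31] avail[A=17 B=25] open={R9}
Step 20: commit R9 -> on_hand[A=17 B=25] avail[A=17 B=25] open={}
Step 21: reserve R11 A 1 -> on_hand[A=17 B=25] avail[A=16 B=25] open={R11}
Step 22: commit R11 -> on_hand[A=16 B=25] avail[A=16 B=25] open={}
Step 23: reserve R12 B 8 -> on_hand[A=16 B=25] avail[A=16 B=17] open={R12}

Answer: A: 16
B: 17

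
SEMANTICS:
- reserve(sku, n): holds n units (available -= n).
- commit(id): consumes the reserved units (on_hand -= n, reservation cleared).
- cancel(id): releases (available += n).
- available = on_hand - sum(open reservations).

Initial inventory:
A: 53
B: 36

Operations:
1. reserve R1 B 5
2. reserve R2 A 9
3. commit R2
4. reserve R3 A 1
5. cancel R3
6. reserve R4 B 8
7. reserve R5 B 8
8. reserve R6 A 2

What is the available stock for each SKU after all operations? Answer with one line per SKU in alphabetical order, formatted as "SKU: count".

Answer: A: 42
B: 15

Derivation:
Step 1: reserve R1 B 5 -> on_hand[A=53 B=36] avail[A=53 B=31] open={R1}
Step 2: reserve R2 A 9 -> on_hand[A=53 B=36] avail[A=44 B=31] open={R1,R2}
Step 3: commit R2 -> on_hand[A=44 B=36] avail[A=44 B=31] open={R1}
Step 4: reserve R3 A 1 -> on_hand[A=44 B=36] avail[A=43 B=31] open={R1,R3}
Step 5: cancel R3 -> on_hand[A=44 B=36] avail[A=44 B=31] open={R1}
Step 6: reserve R4 B 8 -> on_hand[A=44 B=36] avail[A=44 B=23] open={R1,R4}
Step 7: reserve R5 B 8 -> on_hand[A=44 B=36] avail[A=44 B=15] open={R1,R4,R5}
Step 8: reserve R6 A 2 -> on_hand[A=44 B=36] avail[A=42 B=15] open={R1,R4,R5,R6}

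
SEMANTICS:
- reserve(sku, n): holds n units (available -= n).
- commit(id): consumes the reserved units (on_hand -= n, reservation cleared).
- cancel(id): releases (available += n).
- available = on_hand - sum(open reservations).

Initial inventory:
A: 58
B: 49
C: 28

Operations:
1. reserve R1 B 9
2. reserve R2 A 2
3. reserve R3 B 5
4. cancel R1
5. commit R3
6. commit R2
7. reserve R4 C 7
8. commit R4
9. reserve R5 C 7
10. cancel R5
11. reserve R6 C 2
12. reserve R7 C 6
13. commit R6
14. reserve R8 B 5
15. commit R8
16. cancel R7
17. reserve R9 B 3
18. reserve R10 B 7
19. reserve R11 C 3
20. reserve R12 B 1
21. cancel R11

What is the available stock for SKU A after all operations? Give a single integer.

Answer: 56

Derivation:
Step 1: reserve R1 B 9 -> on_hand[A=58 B=49 C=28] avail[A=58 B=40 C=28] open={R1}
Step 2: reserve R2 A 2 -> on_hand[A=58 B=49 C=28] avail[A=56 B=40 C=28] open={R1,R2}
Step 3: reserve R3 B 5 -> on_hand[A=58 B=49 C=28] avail[A=56 B=35 C=28] open={R1,R2,R3}
Step 4: cancel R1 -> on_hand[A=58 B=49 C=28] avail[A=56 B=44 C=28] open={R2,R3}
Step 5: commit R3 -> on_hand[A=58 B=44 C=28] avail[A=56 B=44 C=28] open={R2}
Step 6: commit R2 -> on_hand[A=56 B=44 C=28] avail[A=56 B=44 C=28] open={}
Step 7: reserve R4 C 7 -> on_hand[A=56 B=44 C=28] avail[A=56 B=44 C=21] open={R4}
Step 8: commit R4 -> on_hand[A=56 B=44 C=21] avail[A=56 B=44 C=21] open={}
Step 9: reserve R5 C 7 -> on_hand[A=56 B=44 C=21] avail[A=56 B=44 C=14] open={R5}
Step 10: cancel R5 -> on_hand[A=56 B=44 C=21] avail[A=56 B=44 C=21] open={}
Step 11: reserve R6 C 2 -> on_hand[A=56 B=44 C=21] avail[A=56 B=44 C=19] open={R6}
Step 12: reserve R7 C 6 -> on_hand[A=56 B=44 C=21] avail[A=56 B=44 C=13] open={R6,R7}
Step 13: commit R6 -> on_hand[A=56 B=44 C=19] avail[A=56 B=44 C=13] open={R7}
Step 14: reserve R8 B 5 -> on_hand[A=56 B=44 C=19] avail[A=56 B=39 C=13] open={R7,R8}
Step 15: commit R8 -> on_hand[A=56 B=39 C=19] avail[A=56 B=39 C=13] open={R7}
Step 16: cancel R7 -> on_hand[A=56 B=39 C=19] avail[A=56 B=39 C=19] open={}
Step 17: reserve R9 B 3 -> on_hand[A=56 B=39 C=19] avail[A=56 B=36 C=19] open={R9}
Step 18: reserve R10 B 7 -> on_hand[A=56 B=39 C=19] avail[A=56 B=29 C=19] open={R10,R9}
Step 19: reserve R11 C 3 -> on_hand[A=56 B=39 C=19] avail[A=56 B=29 C=16] open={R10,R11,R9}
Step 20: reserve R12 B 1 -> on_hand[A=56 B=39 C=19] avail[A=56 B=28 C=16] open={R10,R11,R12,R9}
Step 21: cancel R11 -> on_hand[A=56 B=39 C=19] avail[A=56 B=28 C=19] open={R10,R12,R9}
Final available[A] = 56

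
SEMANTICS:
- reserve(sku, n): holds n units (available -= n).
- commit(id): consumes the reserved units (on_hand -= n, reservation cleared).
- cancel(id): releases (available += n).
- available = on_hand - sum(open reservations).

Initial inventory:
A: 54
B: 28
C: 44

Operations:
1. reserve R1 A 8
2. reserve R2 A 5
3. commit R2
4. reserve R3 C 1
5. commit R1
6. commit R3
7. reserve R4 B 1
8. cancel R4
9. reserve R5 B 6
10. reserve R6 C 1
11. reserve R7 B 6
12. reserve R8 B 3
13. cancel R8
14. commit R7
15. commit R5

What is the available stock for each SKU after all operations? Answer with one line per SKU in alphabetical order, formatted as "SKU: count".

Answer: A: 41
B: 16
C: 42

Derivation:
Step 1: reserve R1 A 8 -> on_hand[A=54 B=28 C=44] avail[A=46 B=28 C=44] open={R1}
Step 2: reserve R2 A 5 -> on_hand[A=54 B=28 C=44] avail[A=41 B=28 C=44] open={R1,R2}
Step 3: commit R2 -> on_hand[A=49 B=28 C=44] avail[A=41 B=28 C=44] open={R1}
Step 4: reserve R3 C 1 -> on_hand[A=49 B=28 C=44] avail[A=41 B=28 C=43] open={R1,R3}
Step 5: commit R1 -> on_hand[A=41 B=28 C=44] avail[A=41 B=28 C=43] open={R3}
Step 6: commit R3 -> on_hand[A=41 B=28 C=43] avail[A=41 B=28 C=43] open={}
Step 7: reserve R4 B 1 -> on_hand[A=41 B=28 C=43] avail[A=41 B=27 C=43] open={R4}
Step 8: cancel R4 -> on_hand[A=41 B=28 C=43] avail[A=41 B=28 C=43] open={}
Step 9: reserve R5 B 6 -> on_hand[A=41 B=28 C=43] avail[A=41 B=22 C=43] open={R5}
Step 10: reserve R6 C 1 -> on_hand[A=41 B=28 C=43] avail[A=41 B=22 C=42] open={R5,R6}
Step 11: reserve R7 B 6 -> on_hand[A=41 B=28 C=43] avail[A=41 B=16 C=42] open={R5,R6,R7}
Step 12: reserve R8 B 3 -> on_hand[A=41 B=28 C=43] avail[A=41 B=13 C=42] open={R5,R6,R7,R8}
Step 13: cancel R8 -> on_hand[A=41 B=28 C=43] avail[A=41 B=16 C=42] open={R5,R6,R7}
Step 14: commit R7 -> on_hand[A=41 B=22 C=43] avail[A=41 B=16 C=42] open={R5,R6}
Step 15: commit R5 -> on_hand[A=41 B=16 C=43] avail[A=41 B=16 C=42] open={R6}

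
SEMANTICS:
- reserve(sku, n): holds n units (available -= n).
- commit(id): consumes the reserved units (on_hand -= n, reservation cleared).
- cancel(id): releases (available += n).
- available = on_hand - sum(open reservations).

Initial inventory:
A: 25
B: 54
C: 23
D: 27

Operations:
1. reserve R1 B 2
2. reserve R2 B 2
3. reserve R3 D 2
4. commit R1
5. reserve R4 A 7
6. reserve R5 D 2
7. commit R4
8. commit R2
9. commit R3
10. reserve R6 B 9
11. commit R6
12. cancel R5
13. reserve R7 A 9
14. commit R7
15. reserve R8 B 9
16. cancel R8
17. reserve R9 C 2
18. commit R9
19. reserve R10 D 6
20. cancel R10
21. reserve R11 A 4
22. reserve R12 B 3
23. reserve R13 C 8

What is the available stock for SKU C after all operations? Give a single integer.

Answer: 13

Derivation:
Step 1: reserve R1 B 2 -> on_hand[A=25 B=54 C=23 D=27] avail[A=25 B=52 C=23 D=27] open={R1}
Step 2: reserve R2 B 2 -> on_hand[A=25 B=54 C=23 D=27] avail[A=25 B=50 C=23 D=27] open={R1,R2}
Step 3: reserve R3 D 2 -> on_hand[A=25 B=54 C=23 D=27] avail[A=25 B=50 C=23 D=25] open={R1,R2,R3}
Step 4: commit R1 -> on_hand[A=25 B=52 C=23 D=27] avail[A=25 B=50 C=23 D=25] open={R2,R3}
Step 5: reserve R4 A 7 -> on_hand[A=25 B=52 C=23 D=27] avail[A=18 B=50 C=23 D=25] open={R2,R3,R4}
Step 6: reserve R5 D 2 -> on_hand[A=25 B=52 C=23 D=27] avail[A=18 B=50 C=23 D=23] open={R2,R3,R4,R5}
Step 7: commit R4 -> on_hand[A=18 B=52 C=23 D=27] avail[A=18 B=50 C=23 D=23] open={R2,R3,R5}
Step 8: commit R2 -> on_hand[A=18 B=50 C=23 D=27] avail[A=18 B=50 C=23 D=23] open={R3,R5}
Step 9: commit R3 -> on_hand[A=18 B=50 C=23 D=25] avail[A=18 B=50 C=23 D=23] open={R5}
Step 10: reserve R6 B 9 -> on_hand[A=18 B=50 C=23 D=25] avail[A=18 B=41 C=23 D=23] open={R5,R6}
Step 11: commit R6 -> on_hand[A=18 B=41 C=23 D=25] avail[A=18 B=41 C=23 D=23] open={R5}
Step 12: cancel R5 -> on_hand[A=18 B=41 C=23 D=25] avail[A=18 B=41 C=23 D=25] open={}
Step 13: reserve R7 A 9 -> on_hand[A=18 B=41 C=23 D=25] avail[A=9 B=41 C=23 D=25] open={R7}
Step 14: commit R7 -> on_hand[A=9 B=41 C=23 D=25] avail[A=9 B=41 C=23 D=25] open={}
Step 15: reserve R8 B 9 -> on_hand[A=9 B=41 C=23 D=25] avail[A=9 B=32 C=23 D=25] open={R8}
Step 16: cancel R8 -> on_hand[A=9 B=41 C=23 D=25] avail[A=9 B=41 C=23 D=25] open={}
Step 17: reserve R9 C 2 -> on_hand[A=9 B=41 C=23 D=25] avail[A=9 B=41 C=21 D=25] open={R9}
Step 18: commit R9 -> on_hand[A=9 B=41 C=21 D=25] avail[A=9 B=41 C=21 D=25] open={}
Step 19: reserve R10 D 6 -> on_hand[A=9 B=41 C=21 D=25] avail[A=9 B=41 C=21 D=19] open={R10}
Step 20: cancel R10 -> on_hand[A=9 B=41 C=21 D=25] avail[A=9 B=41 C=21 D=25] open={}
Step 21: reserve R11 A 4 -> on_hand[A=9 B=41 C=21 D=25] avail[A=5 B=41 C=21 D=25] open={R11}
Step 22: reserve R12 B 3 -> on_hand[A=9 B=41 C=21 D=25] avail[A=5 B=38 C=21 D=25] open={R11,R12}
Step 23: reserve R13 C 8 -> on_hand[A=9 B=41 C=21 D=25] avail[A=5 B=38 C=13 D=25] open={R11,R12,R13}
Final available[C] = 13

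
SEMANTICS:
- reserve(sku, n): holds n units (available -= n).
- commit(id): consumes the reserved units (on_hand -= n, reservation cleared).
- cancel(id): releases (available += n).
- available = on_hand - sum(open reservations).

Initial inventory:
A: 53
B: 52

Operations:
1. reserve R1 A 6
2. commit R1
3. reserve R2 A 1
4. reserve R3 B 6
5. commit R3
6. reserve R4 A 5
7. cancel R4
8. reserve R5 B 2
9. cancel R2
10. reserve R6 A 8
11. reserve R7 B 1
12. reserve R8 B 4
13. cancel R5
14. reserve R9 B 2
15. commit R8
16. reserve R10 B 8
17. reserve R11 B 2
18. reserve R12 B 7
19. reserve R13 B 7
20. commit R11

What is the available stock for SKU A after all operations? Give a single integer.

Step 1: reserve R1 A 6 -> on_hand[A=53 B=52] avail[A=47 B=52] open={R1}
Step 2: commit R1 -> on_hand[A=47 B=52] avail[A=47 B=52] open={}
Step 3: reserve R2 A 1 -> on_hand[A=47 B=52] avail[A=46 B=52] open={R2}
Step 4: reserve R3 B 6 -> on_hand[A=47 B=52] avail[A=46 B=46] open={R2,R3}
Step 5: commit R3 -> on_hand[A=47 B=46] avail[A=46 B=46] open={R2}
Step 6: reserve R4 A 5 -> on_hand[A=47 B=46] avail[A=41 B=46] open={R2,R4}
Step 7: cancel R4 -> on_hand[A=47 B=46] avail[A=46 B=46] open={R2}
Step 8: reserve R5 B 2 -> on_hand[A=47 B=46] avail[A=46 B=44] open={R2,R5}
Step 9: cancel R2 -> on_hand[A=47 B=46] avail[A=47 B=44] open={R5}
Step 10: reserve R6 A 8 -> on_hand[A=47 B=46] avail[A=39 B=44] open={R5,R6}
Step 11: reserve R7 B 1 -> on_hand[A=47 B=46] avail[A=39 B=43] open={R5,R6,R7}
Step 12: reserve R8 B 4 -> on_hand[A=47 B=46] avail[A=39 B=39] open={R5,R6,R7,R8}
Step 13: cancel R5 -> on_hand[A=47 B=46] avail[A=39 B=41] open={R6,R7,R8}
Step 14: reserve R9 B 2 -> on_hand[A=47 B=46] avail[A=39 B=39] open={R6,R7,R8,R9}
Step 15: commit R8 -> on_hand[A=47 B=42] avail[A=39 B=39] open={R6,R7,R9}
Step 16: reserve R10 B 8 -> on_hand[A=47 B=42] avail[A=39 B=31] open={R10,R6,R7,R9}
Step 17: reserve R11 B 2 -> on_hand[A=47 B=42] avail[A=39 B=29] open={R10,R11,R6,R7,R9}
Step 18: reserve R12 B 7 -> on_hand[A=47 B=42] avail[A=39 B=22] open={R10,R11,R12,R6,R7,R9}
Step 19: reserve R13 B 7 -> on_hand[A=47 B=42] avail[A=39 B=15] open={R10,R11,R12,R13,R6,R7,R9}
Step 20: commit R11 -> on_hand[A=47 B=40] avail[A=39 B=15] open={R10,R12,R13,R6,R7,R9}
Final available[A] = 39

Answer: 39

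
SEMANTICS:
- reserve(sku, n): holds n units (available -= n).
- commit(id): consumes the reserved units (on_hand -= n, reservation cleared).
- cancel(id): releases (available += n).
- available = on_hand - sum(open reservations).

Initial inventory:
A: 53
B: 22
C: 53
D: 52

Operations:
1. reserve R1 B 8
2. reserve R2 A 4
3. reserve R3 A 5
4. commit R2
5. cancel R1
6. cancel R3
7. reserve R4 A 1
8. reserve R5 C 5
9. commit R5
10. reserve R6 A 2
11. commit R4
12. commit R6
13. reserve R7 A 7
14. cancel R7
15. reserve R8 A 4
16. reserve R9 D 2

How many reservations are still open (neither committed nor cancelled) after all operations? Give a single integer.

Step 1: reserve R1 B 8 -> on_hand[A=53 B=22 C=53 D=52] avail[A=53 B=14 C=53 D=52] open={R1}
Step 2: reserve R2 A 4 -> on_hand[A=53 B=22 C=53 D=52] avail[A=49 B=14 C=53 D=52] open={R1,R2}
Step 3: reserve R3 A 5 -> on_hand[A=53 B=22 C=53 D=52] avail[A=44 B=14 C=53 D=52] open={R1,R2,R3}
Step 4: commit R2 -> on_hand[A=49 B=22 C=53 D=52] avail[A=44 B=14 C=53 D=52] open={R1,R3}
Step 5: cancel R1 -> on_hand[A=49 B=22 C=53 D=52] avail[A=44 B=22 C=53 D=52] open={R3}
Step 6: cancel R3 -> on_hand[A=49 B=22 C=53 D=52] avail[A=49 B=22 C=53 D=52] open={}
Step 7: reserve R4 A 1 -> on_hand[A=49 B=22 C=53 D=52] avail[A=48 B=22 C=53 D=52] open={R4}
Step 8: reserve R5 C 5 -> on_hand[A=49 B=22 C=53 D=52] avail[A=48 B=22 C=48 D=52] open={R4,R5}
Step 9: commit R5 -> on_hand[A=49 B=22 C=48 D=52] avail[A=48 B=22 C=48 D=52] open={R4}
Step 10: reserve R6 A 2 -> on_hand[A=49 B=22 C=48 D=52] avail[A=46 B=22 C=48 D=52] open={R4,R6}
Step 11: commit R4 -> on_hand[A=48 B=22 C=48 D=52] avail[A=46 B=22 C=48 D=52] open={R6}
Step 12: commit R6 -> on_hand[A=46 B=22 C=48 D=52] avail[A=46 B=22 C=48 D=52] open={}
Step 13: reserve R7 A 7 -> on_hand[A=46 B=22 C=48 D=52] avail[A=39 B=22 C=48 D=52] open={R7}
Step 14: cancel R7 -> on_hand[A=46 B=22 C=48 D=52] avail[A=46 B=22 C=48 D=52] open={}
Step 15: reserve R8 A 4 -> on_hand[A=46 B=22 C=48 D=52] avail[A=42 B=22 C=48 D=52] open={R8}
Step 16: reserve R9 D 2 -> on_hand[A=46 B=22 C=48 D=52] avail[A=42 B=22 C=48 D=50] open={R8,R9}
Open reservations: ['R8', 'R9'] -> 2

Answer: 2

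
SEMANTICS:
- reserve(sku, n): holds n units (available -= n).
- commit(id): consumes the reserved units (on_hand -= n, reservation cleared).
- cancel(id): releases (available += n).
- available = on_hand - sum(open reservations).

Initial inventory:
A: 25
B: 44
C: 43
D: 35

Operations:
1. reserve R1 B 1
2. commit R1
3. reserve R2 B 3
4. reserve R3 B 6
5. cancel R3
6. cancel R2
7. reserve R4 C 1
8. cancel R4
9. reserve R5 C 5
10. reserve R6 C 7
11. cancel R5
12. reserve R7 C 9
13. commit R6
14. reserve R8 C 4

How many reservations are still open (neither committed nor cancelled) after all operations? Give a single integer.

Step 1: reserve R1 B 1 -> on_hand[A=25 B=44 C=43 D=35] avail[A=25 B=43 C=43 D=35] open={R1}
Step 2: commit R1 -> on_hand[A=25 B=43 C=43 D=35] avail[A=25 B=43 C=43 D=35] open={}
Step 3: reserve R2 B 3 -> on_hand[A=25 B=43 C=43 D=35] avail[A=25 B=40 C=43 D=35] open={R2}
Step 4: reserve R3 B 6 -> on_hand[A=25 B=43 C=43 D=35] avail[A=25 B=34 C=43 D=35] open={R2,R3}
Step 5: cancel R3 -> on_hand[A=25 B=43 C=43 D=35] avail[A=25 B=40 C=43 D=35] open={R2}
Step 6: cancel R2 -> on_hand[A=25 B=43 C=43 D=35] avail[A=25 B=43 C=43 D=35] open={}
Step 7: reserve R4 C 1 -> on_hand[A=25 B=43 C=43 D=35] avail[A=25 B=43 C=42 D=35] open={R4}
Step 8: cancel R4 -> on_hand[A=25 B=43 C=43 D=35] avail[A=25 B=43 C=43 D=35] open={}
Step 9: reserve R5 C 5 -> on_hand[A=25 B=43 C=43 D=35] avail[A=25 B=43 C=38 D=35] open={R5}
Step 10: reserve R6 C 7 -> on_hand[A=25 B=43 C=43 D=35] avail[A=25 B=43 C=31 D=35] open={R5,R6}
Step 11: cancel R5 -> on_hand[A=25 B=43 C=43 D=35] avail[A=25 B=43 C=36 D=35] open={R6}
Step 12: reserve R7 C 9 -> on_hand[A=25 B=43 C=43 D=35] avail[A=25 B=43 C=27 D=35] open={R6,R7}
Step 13: commit R6 -> on_hand[A=25 B=43 C=36 D=35] avail[A=25 B=43 C=27 D=35] open={R7}
Step 14: reserve R8 C 4 -> on_hand[A=25 B=43 C=36 D=35] avail[A=25 B=43 C=23 D=35] open={R7,R8}
Open reservations: ['R7', 'R8'] -> 2

Answer: 2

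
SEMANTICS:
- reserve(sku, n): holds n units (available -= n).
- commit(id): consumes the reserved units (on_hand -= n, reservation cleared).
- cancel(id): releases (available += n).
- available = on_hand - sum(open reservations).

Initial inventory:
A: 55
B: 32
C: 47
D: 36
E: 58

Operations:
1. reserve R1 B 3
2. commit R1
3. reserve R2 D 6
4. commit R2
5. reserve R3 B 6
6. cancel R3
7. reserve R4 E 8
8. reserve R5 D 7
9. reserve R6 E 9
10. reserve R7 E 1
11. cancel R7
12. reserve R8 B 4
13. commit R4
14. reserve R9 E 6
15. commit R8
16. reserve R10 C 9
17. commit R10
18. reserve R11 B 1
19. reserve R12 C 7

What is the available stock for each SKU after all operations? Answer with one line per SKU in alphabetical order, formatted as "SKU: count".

Step 1: reserve R1 B 3 -> on_hand[A=55 B=32 C=47 D=36 E=58] avail[A=55 B=29 C=47 D=36 E=58] open={R1}
Step 2: commit R1 -> on_hand[A=55 B=29 C=47 D=36 E=58] avail[A=55 B=29 C=47 D=36 E=58] open={}
Step 3: reserve R2 D 6 -> on_hand[A=55 B=29 C=47 D=36 E=58] avail[A=55 B=29 C=47 D=30 E=58] open={R2}
Step 4: commit R2 -> on_hand[A=55 B=29 C=47 D=30 E=58] avail[A=55 B=29 C=47 D=30 E=58] open={}
Step 5: reserve R3 B 6 -> on_hand[A=55 B=29 C=47 D=30 E=58] avail[A=55 B=23 C=47 D=30 E=58] open={R3}
Step 6: cancel R3 -> on_hand[A=55 B=29 C=47 D=30 E=58] avail[A=55 B=29 C=47 D=30 E=58] open={}
Step 7: reserve R4 E 8 -> on_hand[A=55 B=29 C=47 D=30 E=58] avail[A=55 B=29 C=47 D=30 E=50] open={R4}
Step 8: reserve R5 D 7 -> on_hand[A=55 B=29 C=47 D=30 E=58] avail[A=55 B=29 C=47 D=23 E=50] open={R4,R5}
Step 9: reserve R6 E 9 -> on_hand[A=55 B=29 C=47 D=30 E=58] avail[A=55 B=29 C=47 D=23 E=41] open={R4,R5,R6}
Step 10: reserve R7 E 1 -> on_hand[A=55 B=29 C=47 D=30 E=58] avail[A=55 B=29 C=47 D=23 E=40] open={R4,R5,R6,R7}
Step 11: cancel R7 -> on_hand[A=55 B=29 C=47 D=30 E=58] avail[A=55 B=29 C=47 D=23 E=41] open={R4,R5,R6}
Step 12: reserve R8 B 4 -> on_hand[A=55 B=29 C=47 D=30 E=58] avail[A=55 B=25 C=47 D=23 E=41] open={R4,R5,R6,R8}
Step 13: commit R4 -> on_hand[A=55 B=29 C=47 D=30 E=50] avail[A=55 B=25 C=47 D=23 E=41] open={R5,R6,R8}
Step 14: reserve R9 E 6 -> on_hand[A=55 B=29 C=47 D=30 E=50] avail[A=55 B=25 C=47 D=23 E=35] open={R5,R6,R8,R9}
Step 15: commit R8 -> on_hand[A=55 B=25 C=47 D=30 E=50] avail[A=55 B=25 C=47 D=23 E=35] open={R5,R6,R9}
Step 16: reserve R10 C 9 -> on_hand[A=55 B=25 C=47 D=30 E=50] avail[A=55 B=25 C=38 D=23 E=35] open={R10,R5,R6,R9}
Step 17: commit R10 -> on_hand[A=55 B=25 C=38 D=30 E=50] avail[A=55 B=25 C=38 D=23 E=35] open={R5,R6,R9}
Step 18: reserve R11 B 1 -> on_hand[A=55 B=25 C=38 D=30 E=50] avail[A=55 B=24 C=38 D=23 E=35] open={R11,R5,R6,R9}
Step 19: reserve R12 C 7 -> on_hand[A=55 B=25 C=38 D=30 E=50] avail[A=55 B=24 C=31 D=23 E=35] open={R11,R12,R5,R6,R9}

Answer: A: 55
B: 24
C: 31
D: 23
E: 35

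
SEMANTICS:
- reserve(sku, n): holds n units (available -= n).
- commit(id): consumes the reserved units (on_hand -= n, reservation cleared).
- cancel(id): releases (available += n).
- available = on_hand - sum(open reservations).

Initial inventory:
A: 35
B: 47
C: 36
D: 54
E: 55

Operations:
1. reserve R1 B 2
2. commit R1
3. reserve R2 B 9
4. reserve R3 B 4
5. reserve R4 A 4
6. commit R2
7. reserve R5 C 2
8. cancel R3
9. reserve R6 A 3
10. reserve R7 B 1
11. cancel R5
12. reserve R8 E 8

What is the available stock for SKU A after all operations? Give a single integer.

Answer: 28

Derivation:
Step 1: reserve R1 B 2 -> on_hand[A=35 B=47 C=36 D=54 E=55] avail[A=35 B=45 C=36 D=54 E=55] open={R1}
Step 2: commit R1 -> on_hand[A=35 B=45 C=36 D=54 E=55] avail[A=35 B=45 C=36 D=54 E=55] open={}
Step 3: reserve R2 B 9 -> on_hand[A=35 B=45 C=36 D=54 E=55] avail[A=35 B=36 C=36 D=54 E=55] open={R2}
Step 4: reserve R3 B 4 -> on_hand[A=35 B=45 C=36 D=54 E=55] avail[A=35 B=32 C=36 D=54 E=55] open={R2,R3}
Step 5: reserve R4 A 4 -> on_hand[A=35 B=45 C=36 D=54 E=55] avail[A=31 B=32 C=36 D=54 E=55] open={R2,R3,R4}
Step 6: commit R2 -> on_hand[A=35 B=36 C=36 D=54 E=55] avail[A=31 B=32 C=36 D=54 E=55] open={R3,R4}
Step 7: reserve R5 C 2 -> on_hand[A=35 B=36 C=36 D=54 E=55] avail[A=31 B=32 C=34 D=54 E=55] open={R3,R4,R5}
Step 8: cancel R3 -> on_hand[A=35 B=36 C=36 D=54 E=55] avail[A=31 B=36 C=34 D=54 E=55] open={R4,R5}
Step 9: reserve R6 A 3 -> on_hand[A=35 B=36 C=36 D=54 E=55] avail[A=28 B=36 C=34 D=54 E=55] open={R4,R5,R6}
Step 10: reserve R7 B 1 -> on_hand[A=35 B=36 C=36 D=54 E=55] avail[A=28 B=35 C=34 D=54 E=55] open={R4,R5,R6,R7}
Step 11: cancel R5 -> on_hand[A=35 B=36 C=36 D=54 E=55] avail[A=28 B=35 C=36 D=54 E=55] open={R4,R6,R7}
Step 12: reserve R8 E 8 -> on_hand[A=35 B=36 C=36 D=54 E=55] avail[A=28 B=35 C=36 D=54 E=47] open={R4,R6,R7,R8}
Final available[A] = 28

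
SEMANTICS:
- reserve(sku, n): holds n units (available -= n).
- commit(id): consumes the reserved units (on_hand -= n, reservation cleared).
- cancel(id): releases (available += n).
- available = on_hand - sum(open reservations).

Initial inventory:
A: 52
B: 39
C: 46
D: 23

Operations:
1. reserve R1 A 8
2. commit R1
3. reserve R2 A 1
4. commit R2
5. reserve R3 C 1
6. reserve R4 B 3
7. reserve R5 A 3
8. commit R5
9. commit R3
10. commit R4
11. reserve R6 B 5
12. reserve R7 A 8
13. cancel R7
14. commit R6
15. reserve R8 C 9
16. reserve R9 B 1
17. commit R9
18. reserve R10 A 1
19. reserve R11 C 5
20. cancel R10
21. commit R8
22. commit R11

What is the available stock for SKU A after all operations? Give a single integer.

Answer: 40

Derivation:
Step 1: reserve R1 A 8 -> on_hand[A=52 B=39 C=46 D=23] avail[A=44 B=39 C=46 D=23] open={R1}
Step 2: commit R1 -> on_hand[A=44 B=39 C=46 D=23] avail[A=44 B=39 C=46 D=23] open={}
Step 3: reserve R2 A 1 -> on_hand[A=44 B=39 C=46 D=23] avail[A=43 B=39 C=46 D=23] open={R2}
Step 4: commit R2 -> on_hand[A=43 B=39 C=46 D=23] avail[A=43 B=39 C=46 D=23] open={}
Step 5: reserve R3 C 1 -> on_hand[A=43 B=39 C=46 D=23] avail[A=43 B=39 C=45 D=23] open={R3}
Step 6: reserve R4 B 3 -> on_hand[A=43 B=39 C=46 D=23] avail[A=43 B=36 C=45 D=23] open={R3,R4}
Step 7: reserve R5 A 3 -> on_hand[A=43 B=39 C=46 D=23] avail[A=40 B=36 C=45 D=23] open={R3,R4,R5}
Step 8: commit R5 -> on_hand[A=40 B=39 C=46 D=23] avail[A=40 B=36 C=45 D=23] open={R3,R4}
Step 9: commit R3 -> on_hand[A=40 B=39 C=45 D=23] avail[A=40 B=36 C=45 D=23] open={R4}
Step 10: commit R4 -> on_hand[A=40 B=36 C=45 D=23] avail[A=40 B=36 C=45 D=23] open={}
Step 11: reserve R6 B 5 -> on_hand[A=40 B=36 C=45 D=23] avail[A=40 B=31 C=45 D=23] open={R6}
Step 12: reserve R7 A 8 -> on_hand[A=40 B=36 C=45 D=23] avail[A=32 B=31 C=45 D=23] open={R6,R7}
Step 13: cancel R7 -> on_hand[A=40 B=36 C=45 D=23] avail[A=40 B=31 C=45 D=23] open={R6}
Step 14: commit R6 -> on_hand[A=40 B=31 C=45 D=23] avail[A=40 B=31 C=45 D=23] open={}
Step 15: reserve R8 C 9 -> on_hand[A=40 B=31 C=45 D=23] avail[A=40 B=31 C=36 D=23] open={R8}
Step 16: reserve R9 B 1 -> on_hand[A=40 B=31 C=45 D=23] avail[A=40 B=30 C=36 D=23] open={R8,R9}
Step 17: commit R9 -> on_hand[A=40 B=30 C=45 D=23] avail[A=40 B=30 C=36 D=23] open={R8}
Step 18: reserve R10 A 1 -> on_hand[A=40 B=30 C=45 D=23] avail[A=39 B=30 C=36 D=23] open={R10,R8}
Step 19: reserve R11 C 5 -> on_hand[A=40 B=30 C=45 D=23] avail[A=39 B=30 C=31 D=23] open={R10,R11,R8}
Step 20: cancel R10 -> on_hand[A=40 B=30 C=45 D=23] avail[A=40 B=30 C=31 D=23] open={R11,R8}
Step 21: commit R8 -> on_hand[A=40 B=30 C=36 D=23] avail[A=40 B=30 C=31 D=23] open={R11}
Step 22: commit R11 -> on_hand[A=40 B=30 C=31 D=23] avail[A=40 B=30 C=31 D=23] open={}
Final available[A] = 40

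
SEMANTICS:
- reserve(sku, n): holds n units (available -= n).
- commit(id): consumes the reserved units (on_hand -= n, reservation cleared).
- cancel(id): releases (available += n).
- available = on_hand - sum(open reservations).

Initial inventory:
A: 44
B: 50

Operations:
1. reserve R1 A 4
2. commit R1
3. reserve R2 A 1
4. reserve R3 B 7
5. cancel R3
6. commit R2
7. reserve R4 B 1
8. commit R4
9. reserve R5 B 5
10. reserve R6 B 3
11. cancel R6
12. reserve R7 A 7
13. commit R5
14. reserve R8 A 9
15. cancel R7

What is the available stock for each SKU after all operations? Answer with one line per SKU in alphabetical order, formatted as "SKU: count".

Answer: A: 30
B: 44

Derivation:
Step 1: reserve R1 A 4 -> on_hand[A=44 B=50] avail[A=40 B=50] open={R1}
Step 2: commit R1 -> on_hand[A=40 B=50] avail[A=40 B=50] open={}
Step 3: reserve R2 A 1 -> on_hand[A=40 B=50] avail[A=39 B=50] open={R2}
Step 4: reserve R3 B 7 -> on_hand[A=40 B=50] avail[A=39 B=43] open={R2,R3}
Step 5: cancel R3 -> on_hand[A=40 B=50] avail[A=39 B=50] open={R2}
Step 6: commit R2 -> on_hand[A=39 B=50] avail[A=39 B=50] open={}
Step 7: reserve R4 B 1 -> on_hand[A=39 B=50] avail[A=39 B=49] open={R4}
Step 8: commit R4 -> on_hand[A=39 B=49] avail[A=39 B=49] open={}
Step 9: reserve R5 B 5 -> on_hand[A=39 B=49] avail[A=39 B=44] open={R5}
Step 10: reserve R6 B 3 -> on_hand[A=39 B=49] avail[A=39 B=41] open={R5,R6}
Step 11: cancel R6 -> on_hand[A=39 B=49] avail[A=39 B=44] open={R5}
Step 12: reserve R7 A 7 -> on_hand[A=39 B=49] avail[A=32 B=44] open={R5,R7}
Step 13: commit R5 -> on_hand[A=39 B=44] avail[A=32 B=44] open={R7}
Step 14: reserve R8 A 9 -> on_hand[A=39 B=44] avail[A=23 B=44] open={R7,R8}
Step 15: cancel R7 -> on_hand[A=39 B=44] avail[A=30 B=44] open={R8}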